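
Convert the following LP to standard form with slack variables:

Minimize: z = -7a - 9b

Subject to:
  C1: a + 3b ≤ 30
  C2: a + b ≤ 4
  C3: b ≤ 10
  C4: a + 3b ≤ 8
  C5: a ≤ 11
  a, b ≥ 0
min z = -7a - 9b

s.t.
  a + 3b + s1 = 30
  a + b + s2 = 4
  b + s3 = 10
  a + 3b + s4 = 8
  a + s5 = 11
  a, b, s1, s2, s3, s4, s5 ≥ 0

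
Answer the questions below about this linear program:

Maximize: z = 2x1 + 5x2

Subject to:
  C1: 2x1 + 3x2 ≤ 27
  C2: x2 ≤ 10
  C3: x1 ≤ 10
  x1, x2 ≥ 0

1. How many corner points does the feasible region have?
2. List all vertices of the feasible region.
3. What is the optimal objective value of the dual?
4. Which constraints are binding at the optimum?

1. 4
2. (0, 0), (10, 0), (10, 2.333), (0, 9)
3. 45 (by strong duality, equal to the primal optimum)
4. C1, x1 ≥ 0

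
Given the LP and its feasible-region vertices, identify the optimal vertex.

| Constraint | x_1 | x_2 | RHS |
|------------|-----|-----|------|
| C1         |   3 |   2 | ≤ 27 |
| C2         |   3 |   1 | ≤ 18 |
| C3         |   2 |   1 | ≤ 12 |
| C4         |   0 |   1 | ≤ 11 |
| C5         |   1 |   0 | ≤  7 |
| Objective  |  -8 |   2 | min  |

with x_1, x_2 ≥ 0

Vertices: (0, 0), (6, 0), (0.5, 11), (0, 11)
Evaluating z = -8x_1 + 2x_2 at each vertex:
  (0, 0): z = 0
  (6, 0): z = -48
  (0.5, 11): z = 18
  (0, 11): z = 22

The smallest value is z = -48, attained at (6, 0).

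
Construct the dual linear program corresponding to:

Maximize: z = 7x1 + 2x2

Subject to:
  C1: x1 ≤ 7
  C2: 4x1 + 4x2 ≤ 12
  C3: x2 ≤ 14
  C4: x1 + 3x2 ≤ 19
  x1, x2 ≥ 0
Minimize: z = 7y1 + 12y2 + 14y3 + 19y4

Subject to:
  C1: -y1 - 4y2 - y4 ≤ -7
  C2: -4y2 - y3 - 3y4 ≤ -2
  y1, y2, y3, y4 ≥ 0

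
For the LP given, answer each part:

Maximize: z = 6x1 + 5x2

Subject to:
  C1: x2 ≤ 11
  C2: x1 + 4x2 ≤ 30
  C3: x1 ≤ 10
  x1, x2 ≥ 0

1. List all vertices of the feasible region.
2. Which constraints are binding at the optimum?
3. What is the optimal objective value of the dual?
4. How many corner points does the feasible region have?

1. (0, 0), (10, 0), (10, 5), (0, 7.5)
2. C2, C3
3. 85 (by strong duality, equal to the primal optimum)
4. 4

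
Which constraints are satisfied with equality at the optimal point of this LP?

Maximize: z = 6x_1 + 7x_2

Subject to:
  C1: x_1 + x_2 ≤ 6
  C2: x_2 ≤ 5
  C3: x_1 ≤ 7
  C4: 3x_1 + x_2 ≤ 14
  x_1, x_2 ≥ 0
Optimal: x_1 = 1, x_2 = 5
Slack at optimum:
  C1: slack = 0 (binding)
  C2: slack = 0 (binding)
  C3: slack = 6
  C4: slack = 6
  x_1 ≥ 0: x_1 = 1
  x_2 ≥ 0: x_2 = 5
Binding constraints: C1, C2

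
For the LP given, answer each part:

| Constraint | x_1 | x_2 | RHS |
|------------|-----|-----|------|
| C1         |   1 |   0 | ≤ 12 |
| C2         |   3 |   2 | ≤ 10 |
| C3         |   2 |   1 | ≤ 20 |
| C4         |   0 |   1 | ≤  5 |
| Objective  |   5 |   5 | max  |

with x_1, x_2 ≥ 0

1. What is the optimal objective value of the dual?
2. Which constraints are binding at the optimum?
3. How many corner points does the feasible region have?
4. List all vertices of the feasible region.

1. 25 (by strong duality, equal to the primal optimum)
2. C2, C4, x_1 ≥ 0
3. 3
4. (0, 0), (3.333, 0), (0, 5)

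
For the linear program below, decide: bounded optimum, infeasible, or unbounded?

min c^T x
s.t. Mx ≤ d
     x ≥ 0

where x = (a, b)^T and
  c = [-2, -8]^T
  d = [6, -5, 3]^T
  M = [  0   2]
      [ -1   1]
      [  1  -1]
One constraint requires a - b ≤ 3, while the constraint -a + b ≤ -5 is equivalent to a - b ≥ 5. Together they would need 5 ≤ a - b ≤ 3, which is impossible since 5 > 3. No point satisfies all constraints.

Infeasible — the constraint set is empty.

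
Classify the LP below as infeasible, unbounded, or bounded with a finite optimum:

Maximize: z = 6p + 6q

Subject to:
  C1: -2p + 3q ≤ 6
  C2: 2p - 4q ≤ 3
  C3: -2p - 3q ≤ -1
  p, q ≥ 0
Feasible point: (0, 1) satisfies every constraint, so the LP is feasible.
Direction d = (3, 2): for each constraint row a, a·d ≤ 0 —
  (-2)(3) + (3)(2) = 0 ≤ 0
  (2)(3) + (-4)(2) = -2 ≤ 0
  (-2)(3) + (-3)(2) = -12 ≤ 0
and d ≥ 0, so (0, 1) + t·d stays feasible for every t ≥ 0. Along this ray z = 6p + 6q changes by 30 per unit t, so z → +∞.

Unbounded — the objective can increase without bound over the feasible region.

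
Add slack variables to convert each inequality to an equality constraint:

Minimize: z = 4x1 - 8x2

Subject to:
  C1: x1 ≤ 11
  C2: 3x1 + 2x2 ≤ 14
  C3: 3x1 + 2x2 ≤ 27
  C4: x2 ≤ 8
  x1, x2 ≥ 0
min z = 4x1 - 8x2

s.t.
  x1 + s1 = 11
  3x1 + 2x2 + s2 = 14
  3x1 + 2x2 + s3 = 27
  x2 + s4 = 8
  x1, x2, s1, s2, s3, s4 ≥ 0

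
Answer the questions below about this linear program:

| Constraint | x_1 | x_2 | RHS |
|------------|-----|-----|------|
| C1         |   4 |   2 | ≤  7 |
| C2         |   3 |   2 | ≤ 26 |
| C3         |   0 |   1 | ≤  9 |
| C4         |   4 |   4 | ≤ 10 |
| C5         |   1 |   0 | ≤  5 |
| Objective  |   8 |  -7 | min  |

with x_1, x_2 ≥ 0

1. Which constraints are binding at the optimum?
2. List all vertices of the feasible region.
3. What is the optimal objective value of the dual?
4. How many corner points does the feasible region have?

1. C4, x_1 ≥ 0
2. (0, 0), (1.75, 0), (1, 1.5), (0, 2.5)
3. -17.5 (by strong duality, equal to the primal optimum)
4. 4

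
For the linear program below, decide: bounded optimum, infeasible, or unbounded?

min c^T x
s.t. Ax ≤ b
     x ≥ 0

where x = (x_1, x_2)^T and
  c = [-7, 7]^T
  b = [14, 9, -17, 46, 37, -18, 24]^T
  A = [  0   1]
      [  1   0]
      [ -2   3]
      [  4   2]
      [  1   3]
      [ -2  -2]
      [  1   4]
The point (9, 0) satisfies every constraint, so the LP is feasible; the constraints give x_1 ≤ 9 and x_2 ≤ 14, which with x_1, x_2 ≥ 0 keep the feasible region inside a bounded box. A feasible, bounded LP attains a finite optimum at a vertex.

Evaluating z = -7x_1 + 7x_2 at each vertex:
  (9, 0): z = -63
  (9, 0.3333): z = -60.67
  (8.8, 0.2): z = -60.2

The LP has an optimal solution: (9, 0) with z = -63.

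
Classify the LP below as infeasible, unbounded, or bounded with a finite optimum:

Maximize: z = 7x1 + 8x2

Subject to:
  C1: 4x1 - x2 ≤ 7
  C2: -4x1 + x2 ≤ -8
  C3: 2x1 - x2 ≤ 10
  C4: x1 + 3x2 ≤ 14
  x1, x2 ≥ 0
C1 requires 4x1 - x2 ≤ 7, while C2 (-4x1 + x2 ≤ -8) is equivalent to 4x1 - x2 ≥ 8. Together they would need 8 ≤ 4x1 - x2 ≤ 7, which is impossible since 8 > 7. No point satisfies all constraints.

Infeasible — the constraint set is empty.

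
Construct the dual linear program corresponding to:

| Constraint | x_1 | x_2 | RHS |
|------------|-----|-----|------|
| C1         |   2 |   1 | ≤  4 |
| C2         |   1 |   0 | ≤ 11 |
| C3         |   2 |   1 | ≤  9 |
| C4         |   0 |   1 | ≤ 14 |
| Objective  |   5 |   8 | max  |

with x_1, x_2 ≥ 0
Minimize: z = 4y1 + 11y2 + 9y3 + 14y4

Subject to:
  C1: -2y1 - y2 - 2y3 ≤ -5
  C2: -y1 - y3 - y4 ≤ -8
  y1, y2, y3, y4 ≥ 0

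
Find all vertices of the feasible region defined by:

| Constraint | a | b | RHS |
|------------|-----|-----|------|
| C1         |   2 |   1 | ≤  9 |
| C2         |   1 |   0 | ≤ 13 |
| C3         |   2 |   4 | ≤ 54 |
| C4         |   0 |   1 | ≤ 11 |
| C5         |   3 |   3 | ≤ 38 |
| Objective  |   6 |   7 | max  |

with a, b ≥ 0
Each vertex is the intersection of two constraint boundaries that also satisfies all remaining constraints:
  a = 0 and b = 0 → (0, 0)
  2a + b = 9 and b = 0 → (4.5, 0)
  2a + b = 9 and a = 0 → (0, 9)

Vertices: (0, 0), (4.5, 0), (0, 9)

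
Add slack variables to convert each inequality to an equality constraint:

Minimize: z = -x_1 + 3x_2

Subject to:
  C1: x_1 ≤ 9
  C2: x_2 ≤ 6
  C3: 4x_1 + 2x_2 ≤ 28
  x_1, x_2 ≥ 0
min z = -x_1 + 3x_2

s.t.
  x_1 + s1 = 9
  x_2 + s2 = 6
  4x_1 + 2x_2 + s3 = 28
  x_1, x_2, s1, s2, s3 ≥ 0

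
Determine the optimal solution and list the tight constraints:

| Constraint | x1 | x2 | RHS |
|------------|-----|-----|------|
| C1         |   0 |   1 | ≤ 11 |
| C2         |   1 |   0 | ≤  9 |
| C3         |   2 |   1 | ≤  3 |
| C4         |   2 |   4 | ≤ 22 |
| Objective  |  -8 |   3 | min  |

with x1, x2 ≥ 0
Optimal: x1 = 1.5, x2 = 0
Slack at optimum:
  C1: slack = 11
  C2: slack = 7.5
  C3: slack = 0 (binding)
  C4: slack = 19
  x1 ≥ 0: x1 = 1.5
  x2 ≥ 0: x2 = 0 (binding)
Binding constraints: C3, x2 ≥ 0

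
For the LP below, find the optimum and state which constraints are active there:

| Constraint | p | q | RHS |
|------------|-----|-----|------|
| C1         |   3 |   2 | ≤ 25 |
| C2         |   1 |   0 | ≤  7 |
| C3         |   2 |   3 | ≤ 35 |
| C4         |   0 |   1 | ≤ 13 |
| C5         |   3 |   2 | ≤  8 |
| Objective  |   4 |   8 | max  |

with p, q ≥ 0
Optimal: p = 0, q = 4
Slack at optimum:
  C1: slack = 17
  C2: slack = 7
  C3: slack = 23
  C4: slack = 9
  C5: slack = 0 (binding)
  p ≥ 0: p = 0 (binding)
  q ≥ 0: q = 4
Binding constraints: C5, p ≥ 0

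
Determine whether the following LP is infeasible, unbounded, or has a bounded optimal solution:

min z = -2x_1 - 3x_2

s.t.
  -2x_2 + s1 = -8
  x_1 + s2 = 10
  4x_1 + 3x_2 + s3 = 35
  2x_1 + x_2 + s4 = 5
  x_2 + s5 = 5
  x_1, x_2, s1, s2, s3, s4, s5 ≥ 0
The point (0, 5) satisfies every constraint, so the LP is feasible; the constraints give x_1 ≤ 10 and x_2 ≤ 5, which with x_1, x_2 ≥ 0 keep the feasible region inside a bounded box. A feasible, bounded LP attains a finite optimum at a vertex.

Evaluating z = -2x_1 - 3x_2 at each vertex:
  (0, 4): z = -12
  (0.5, 4): z = -13
  (0, 5): z = -15

Feasible with finite optimum z* = -15 at (0, 5).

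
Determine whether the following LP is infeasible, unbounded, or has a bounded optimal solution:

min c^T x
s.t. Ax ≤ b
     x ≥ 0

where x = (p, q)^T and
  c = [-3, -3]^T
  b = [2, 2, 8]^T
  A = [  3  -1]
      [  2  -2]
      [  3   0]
Feasible point: (0, 0) satisfies every constraint, so the LP is feasible.
Direction d = (0, 1): for each constraint row a, a·d ≤ 0 —
  (3)(0) + (-1)(1) = -1 ≤ 0
  (2)(0) + (-2)(1) = -2 ≤ 0
  (3)(0) + (0)(1) = 0 ≤ 0
and d ≥ 0, so (0, 0) + t·d stays feasible for every t ≥ 0. Along this ray z = -3p - 3q changes by -3 per unit t, so z → −∞.

The LP is unbounded; z can be made arbitrarily small.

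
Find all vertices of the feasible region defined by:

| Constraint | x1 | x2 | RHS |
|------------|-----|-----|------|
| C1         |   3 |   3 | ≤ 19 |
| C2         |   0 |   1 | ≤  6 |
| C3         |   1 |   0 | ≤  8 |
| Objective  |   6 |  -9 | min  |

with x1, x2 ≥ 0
Each vertex is the intersection of two constraint boundaries that also satisfies all remaining constraints:
  x1 = 0 and x2 = 0 → (0, 0)
  3x1 + 3x2 = 19 and x2 = 0 → (6.333, 0)
  3x1 + 3x2 = 19 and x2 = 6 → (0.3333, 6)
  x2 = 6 and x1 = 0 → (0, 6)

Vertices: (0, 0), (6.333, 0), (0.3333, 6), (0, 6)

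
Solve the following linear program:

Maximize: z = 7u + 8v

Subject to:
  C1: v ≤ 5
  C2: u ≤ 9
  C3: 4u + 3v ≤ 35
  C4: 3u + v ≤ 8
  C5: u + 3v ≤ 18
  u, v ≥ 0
u = 1, v = 5, z = 47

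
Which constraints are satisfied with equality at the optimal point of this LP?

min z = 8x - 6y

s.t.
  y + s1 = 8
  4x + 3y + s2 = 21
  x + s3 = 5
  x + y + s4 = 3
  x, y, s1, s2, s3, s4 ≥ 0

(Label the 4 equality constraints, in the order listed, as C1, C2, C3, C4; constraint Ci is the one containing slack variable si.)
Optimal: x = 0, y = 3
Slack at optimum:
  C1: slack = 5
  C2: slack = 12
  C3: slack = 5
  C4: slack = 0 (binding)
  x ≥ 0: x = 0 (binding)
  y ≥ 0: y = 3
Binding constraints: C4, x ≥ 0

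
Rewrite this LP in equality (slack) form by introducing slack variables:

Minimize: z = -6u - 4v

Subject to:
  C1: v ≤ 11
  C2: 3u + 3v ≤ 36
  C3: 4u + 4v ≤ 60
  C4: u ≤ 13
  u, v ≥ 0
min z = -6u - 4v

s.t.
  v + s1 = 11
  3u + 3v + s2 = 36
  4u + 4v + s3 = 60
  u + s4 = 13
  u, v, s1, s2, s3, s4 ≥ 0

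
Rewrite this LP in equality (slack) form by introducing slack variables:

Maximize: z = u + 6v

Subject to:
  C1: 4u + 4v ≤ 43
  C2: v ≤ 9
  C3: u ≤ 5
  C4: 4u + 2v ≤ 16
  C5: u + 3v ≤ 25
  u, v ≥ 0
max z = u + 6v

s.t.
  4u + 4v + s1 = 43
  v + s2 = 9
  u + s3 = 5
  4u + 2v + s4 = 16
  u + 3v + s5 = 25
  u, v, s1, s2, s3, s4, s5 ≥ 0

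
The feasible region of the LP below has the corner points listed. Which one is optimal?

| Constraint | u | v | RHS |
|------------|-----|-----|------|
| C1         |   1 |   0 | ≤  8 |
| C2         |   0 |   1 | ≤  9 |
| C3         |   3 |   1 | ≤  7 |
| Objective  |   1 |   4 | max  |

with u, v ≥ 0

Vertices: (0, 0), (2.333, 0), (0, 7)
Evaluating z = u + 4v at each vertex:
  (0, 0): z = 0
  (2.333, 0): z = 2.333
  (0, 7): z = 28

The largest value is z = 28, attained at (0, 7).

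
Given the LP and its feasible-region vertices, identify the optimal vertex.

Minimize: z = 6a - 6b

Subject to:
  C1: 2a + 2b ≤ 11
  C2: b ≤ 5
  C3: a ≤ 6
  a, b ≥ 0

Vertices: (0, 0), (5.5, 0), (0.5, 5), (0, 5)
(0, 5) with z = -30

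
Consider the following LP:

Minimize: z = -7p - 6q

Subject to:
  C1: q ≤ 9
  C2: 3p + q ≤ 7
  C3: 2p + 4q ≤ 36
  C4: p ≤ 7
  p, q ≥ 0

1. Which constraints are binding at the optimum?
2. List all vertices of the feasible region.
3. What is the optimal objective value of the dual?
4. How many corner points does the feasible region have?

1. C2, p ≥ 0
2. (0, 0), (2.333, 0), (0, 7)
3. -42 (by strong duality, equal to the primal optimum)
4. 3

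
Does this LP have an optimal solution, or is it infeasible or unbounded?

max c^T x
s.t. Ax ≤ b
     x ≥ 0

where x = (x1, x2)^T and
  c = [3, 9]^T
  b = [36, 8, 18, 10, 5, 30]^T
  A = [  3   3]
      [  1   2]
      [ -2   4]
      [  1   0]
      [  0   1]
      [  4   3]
The point (0, 4) satisfies every constraint, so the LP is feasible; the constraints give x1 ≤ 10 and x2 ≤ 5, which with x1, x2 ≥ 0 keep the feasible region inside a bounded box. A feasible, bounded LP attains a finite optimum at a vertex.

Feasible with finite optimum z* = 36 at (0, 4).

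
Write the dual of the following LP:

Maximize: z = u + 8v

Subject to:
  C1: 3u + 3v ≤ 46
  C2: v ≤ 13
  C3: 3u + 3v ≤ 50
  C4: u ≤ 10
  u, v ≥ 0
Minimize: z = 46y1 + 13y2 + 50y3 + 10y4

Subject to:
  C1: -3y1 - 3y3 - y4 ≤ -1
  C2: -3y1 - y2 - 3y3 ≤ -8
  y1, y2, y3, y4 ≥ 0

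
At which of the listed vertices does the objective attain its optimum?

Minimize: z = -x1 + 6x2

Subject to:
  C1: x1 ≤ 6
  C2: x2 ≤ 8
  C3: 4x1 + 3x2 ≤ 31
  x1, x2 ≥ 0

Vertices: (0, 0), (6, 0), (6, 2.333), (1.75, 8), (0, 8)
Evaluating z = -x1 + 6x2 at each vertex:
  (0, 0): z = 0
  (6, 0): z = -6
  (6, 2.333): z = 8
  (1.75, 8): z = 46.25
  (0, 8): z = 48

The smallest value is z = -6, attained at (6, 0).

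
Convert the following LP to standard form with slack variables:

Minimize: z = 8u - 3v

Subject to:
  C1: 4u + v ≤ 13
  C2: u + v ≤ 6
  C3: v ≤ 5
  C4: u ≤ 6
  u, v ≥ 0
min z = 8u - 3v

s.t.
  4u + v + s1 = 13
  u + v + s2 = 6
  v + s3 = 5
  u + s4 = 6
  u, v, s1, s2, s3, s4 ≥ 0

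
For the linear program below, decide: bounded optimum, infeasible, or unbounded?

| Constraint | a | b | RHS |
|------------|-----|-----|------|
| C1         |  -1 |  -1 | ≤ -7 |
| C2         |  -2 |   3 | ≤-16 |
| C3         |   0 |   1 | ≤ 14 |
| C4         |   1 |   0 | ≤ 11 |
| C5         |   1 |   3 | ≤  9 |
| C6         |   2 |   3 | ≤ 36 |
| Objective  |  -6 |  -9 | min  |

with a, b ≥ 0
The point (9, 0) satisfies every constraint, so the LP is feasible; the constraints give a ≤ 11 and b ≤ 14, which with a, b ≥ 0 keep the feasible region inside a bounded box. A feasible, bounded LP attains a finite optimum at a vertex.

Evaluating z = -6a - 9b at each vertex:
  (8, 0): z = -48
  (9, 0): z = -54
  (8.333, 0.2222): z = -52

The LP has an optimal solution: (9, 0) with z = -54.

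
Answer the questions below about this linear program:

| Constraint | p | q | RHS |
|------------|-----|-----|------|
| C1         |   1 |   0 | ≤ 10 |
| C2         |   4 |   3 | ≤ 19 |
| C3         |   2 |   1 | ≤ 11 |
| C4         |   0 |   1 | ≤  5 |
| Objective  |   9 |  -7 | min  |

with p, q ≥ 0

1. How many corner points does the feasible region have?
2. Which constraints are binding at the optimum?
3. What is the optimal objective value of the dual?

1. 4
2. C4, p ≥ 0
3. -35 (by strong duality, equal to the primal optimum)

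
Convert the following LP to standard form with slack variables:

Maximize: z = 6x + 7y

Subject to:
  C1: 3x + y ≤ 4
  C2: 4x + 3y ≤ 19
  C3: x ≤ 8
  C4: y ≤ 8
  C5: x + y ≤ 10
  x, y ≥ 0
max z = 6x + 7y

s.t.
  3x + y + s1 = 4
  4x + 3y + s2 = 19
  x + s3 = 8
  y + s4 = 8
  x + y + s5 = 10
  x, y, s1, s2, s3, s4, s5 ≥ 0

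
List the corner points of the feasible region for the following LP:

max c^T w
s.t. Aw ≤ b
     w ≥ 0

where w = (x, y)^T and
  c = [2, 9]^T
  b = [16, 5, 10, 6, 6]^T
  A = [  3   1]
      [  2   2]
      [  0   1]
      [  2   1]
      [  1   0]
Each vertex is the intersection of two constraint boundaries that also satisfies all remaining constraints:
  x = 0 and y = 0 → (0, 0)
  2x + 2y = 5 and y = 0 → (2.5, 0)
  2x + 2y = 5 and x = 0 → (0, 2.5)

Vertices: (0, 0), (2.5, 0), (0, 2.5)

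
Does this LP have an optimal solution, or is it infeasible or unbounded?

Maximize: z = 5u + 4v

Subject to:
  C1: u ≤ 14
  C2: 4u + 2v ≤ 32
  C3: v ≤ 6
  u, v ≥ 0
The point (5, 6) satisfies every constraint, so the LP is feasible; the constraints give u ≤ 14 and v ≤ 6, which with u, v ≥ 0 keep the feasible region inside a bounded box. A feasible, bounded LP attains a finite optimum at a vertex.

The LP has an optimal solution: (5, 6) with z = 49.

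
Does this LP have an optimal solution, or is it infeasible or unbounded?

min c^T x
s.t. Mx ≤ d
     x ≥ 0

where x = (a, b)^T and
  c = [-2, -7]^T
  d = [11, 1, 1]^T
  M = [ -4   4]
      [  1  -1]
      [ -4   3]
Feasible point: (0, 0) satisfies every constraint, so the LP is feasible.
Direction d = (1, 1): for each constraint row a, a·d ≤ 0 —
  (-4)(1) + (4)(1) = 0 ≤ 0
  (1)(1) + (-1)(1) = 0 ≤ 0
  (-4)(1) + (3)(1) = -1 ≤ 0
and d ≥ 0, so (0, 0) + t·d stays feasible for every t ≥ 0. Along this ray z = -2a - 7b changes by -9 per unit t, so z → −∞.

The LP is unbounded; z can be made arbitrarily small.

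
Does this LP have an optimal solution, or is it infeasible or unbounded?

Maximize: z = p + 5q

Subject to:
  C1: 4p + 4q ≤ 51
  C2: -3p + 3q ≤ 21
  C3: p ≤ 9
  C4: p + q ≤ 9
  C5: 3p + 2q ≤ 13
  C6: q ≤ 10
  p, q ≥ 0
The point (0, 6.5) satisfies every constraint, so the LP is feasible; the constraints give p ≤ 9 and q ≤ 10, which with p, q ≥ 0 keep the feasible region inside a bounded box. A feasible, bounded LP attains a finite optimum at a vertex.

Feasible with finite optimum z* = 32.5 at (0, 6.5).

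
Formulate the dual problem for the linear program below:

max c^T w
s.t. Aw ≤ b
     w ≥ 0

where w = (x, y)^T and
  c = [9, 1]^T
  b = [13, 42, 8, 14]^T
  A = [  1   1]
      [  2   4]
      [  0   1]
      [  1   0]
Minimize: z = 13y1 + 42y2 + 8y3 + 14y4

Subject to:
  C1: -y1 - 2y2 - y4 ≤ -9
  C2: -y1 - 4y2 - y3 ≤ -1
  y1, y2, y3, y4 ≥ 0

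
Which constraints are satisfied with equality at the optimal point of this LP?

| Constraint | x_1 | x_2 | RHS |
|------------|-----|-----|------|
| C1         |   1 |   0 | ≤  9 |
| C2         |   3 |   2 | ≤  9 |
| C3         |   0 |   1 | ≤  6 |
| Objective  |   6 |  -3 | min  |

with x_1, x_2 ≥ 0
Optimal: x_1 = 0, x_2 = 4.5
Slack at optimum:
  C1: slack = 9
  C2: slack = 0 (binding)
  C3: slack = 1.5
  x_1 ≥ 0: x_1 = 0 (binding)
  x_2 ≥ 0: x_2 = 4.5
Binding constraints: C2, x_1 ≥ 0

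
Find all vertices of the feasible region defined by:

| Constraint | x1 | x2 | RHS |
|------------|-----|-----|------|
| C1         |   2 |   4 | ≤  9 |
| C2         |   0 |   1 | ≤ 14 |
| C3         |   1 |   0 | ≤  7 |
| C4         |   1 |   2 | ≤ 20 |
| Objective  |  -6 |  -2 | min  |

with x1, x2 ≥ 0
Each vertex is the intersection of two constraint boundaries that also satisfies all remaining constraints:
  x1 = 0 and x2 = 0 → (0, 0)
  2x1 + 4x2 = 9 and x2 = 0 → (4.5, 0)
  2x1 + 4x2 = 9 and x1 = 0 → (0, 2.25)

Vertices: (0, 0), (4.5, 0), (0, 2.25)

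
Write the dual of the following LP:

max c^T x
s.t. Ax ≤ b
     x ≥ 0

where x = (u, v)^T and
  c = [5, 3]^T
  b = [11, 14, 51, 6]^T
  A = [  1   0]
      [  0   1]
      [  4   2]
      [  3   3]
Minimize: z = 11y1 + 14y2 + 51y3 + 6y4

Subject to:
  C1: -y1 - 4y3 - 3y4 ≤ -5
  C2: -y2 - 2y3 - 3y4 ≤ -3
  y1, y2, y3, y4 ≥ 0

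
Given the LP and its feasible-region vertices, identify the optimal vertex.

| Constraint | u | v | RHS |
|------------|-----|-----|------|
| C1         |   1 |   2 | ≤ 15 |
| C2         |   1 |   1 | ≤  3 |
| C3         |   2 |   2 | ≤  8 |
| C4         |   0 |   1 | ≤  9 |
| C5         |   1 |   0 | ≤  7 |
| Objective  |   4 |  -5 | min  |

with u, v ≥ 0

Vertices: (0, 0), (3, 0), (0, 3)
(0, 3) with z = -15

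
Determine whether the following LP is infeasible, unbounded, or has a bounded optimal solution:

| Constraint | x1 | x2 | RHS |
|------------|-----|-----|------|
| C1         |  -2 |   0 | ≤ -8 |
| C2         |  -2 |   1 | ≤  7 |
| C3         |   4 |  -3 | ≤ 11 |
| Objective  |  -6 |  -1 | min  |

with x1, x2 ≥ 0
Feasible point: (4, 2) satisfies every constraint, so the LP is feasible.
Direction d = (1, 2): for each constraint row a, a·d ≤ 0 —
  (-2)(1) + (0)(2) = -2 ≤ 0
  (-2)(1) + (1)(2) = 0 ≤ 0
  (4)(1) + (-3)(2) = -2 ≤ 0
and d ≥ 0, so (4, 2) + t·d stays feasible for every t ≥ 0. Along this ray z = -6x1 - x2 changes by -8 per unit t, so z → −∞.

The LP is unbounded; z can be made arbitrarily small.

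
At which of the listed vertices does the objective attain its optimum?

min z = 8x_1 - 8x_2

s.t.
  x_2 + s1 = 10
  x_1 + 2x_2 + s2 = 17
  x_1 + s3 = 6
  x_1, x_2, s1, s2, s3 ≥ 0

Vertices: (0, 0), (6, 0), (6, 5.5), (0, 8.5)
Evaluating z = 8x_1 - 8x_2 at each vertex:
  (0, 0): z = 0
  (6, 0): z = 48
  (6, 5.5): z = 4
  (0, 8.5): z = -68

The smallest value is z = -68, attained at (0, 8.5).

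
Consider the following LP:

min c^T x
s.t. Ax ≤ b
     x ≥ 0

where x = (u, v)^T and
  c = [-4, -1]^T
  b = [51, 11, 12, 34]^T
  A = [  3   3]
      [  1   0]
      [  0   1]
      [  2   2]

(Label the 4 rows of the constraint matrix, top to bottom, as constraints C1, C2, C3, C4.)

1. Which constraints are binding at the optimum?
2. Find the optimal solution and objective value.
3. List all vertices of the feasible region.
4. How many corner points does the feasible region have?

1. C1, C2, C4
2. u = 11, v = 6, z = -50
3. (0, 0), (11, 0), (11, 6), (5, 12), (0, 12)
4. 5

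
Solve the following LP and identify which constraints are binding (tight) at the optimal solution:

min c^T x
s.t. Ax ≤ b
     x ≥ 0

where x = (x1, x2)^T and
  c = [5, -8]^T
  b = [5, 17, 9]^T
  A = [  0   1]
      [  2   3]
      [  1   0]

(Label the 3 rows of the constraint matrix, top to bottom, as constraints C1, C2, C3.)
Optimal: x1 = 0, x2 = 5
Slack at optimum:
  C1: slack = 0 (binding)
  C2: slack = 2
  C3: slack = 9
  x1 ≥ 0: x1 = 0 (binding)
  x2 ≥ 0: x2 = 5
Binding constraints: C1, x1 ≥ 0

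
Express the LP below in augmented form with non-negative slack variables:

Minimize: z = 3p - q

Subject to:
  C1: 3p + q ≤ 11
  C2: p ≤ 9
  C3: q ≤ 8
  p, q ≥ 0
min z = 3p - q

s.t.
  3p + q + s1 = 11
  p + s2 = 9
  q + s3 = 8
  p, q, s1, s2, s3 ≥ 0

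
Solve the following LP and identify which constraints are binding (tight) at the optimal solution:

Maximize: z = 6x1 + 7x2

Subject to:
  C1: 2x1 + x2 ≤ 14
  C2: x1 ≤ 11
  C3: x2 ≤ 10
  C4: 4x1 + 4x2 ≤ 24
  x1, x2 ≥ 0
Optimal: x1 = 0, x2 = 6
Slack at optimum:
  C1: slack = 8
  C2: slack = 11
  C3: slack = 4
  C4: slack = 0 (binding)
  x1 ≥ 0: x1 = 0 (binding)
  x2 ≥ 0: x2 = 6
Binding constraints: C4, x1 ≥ 0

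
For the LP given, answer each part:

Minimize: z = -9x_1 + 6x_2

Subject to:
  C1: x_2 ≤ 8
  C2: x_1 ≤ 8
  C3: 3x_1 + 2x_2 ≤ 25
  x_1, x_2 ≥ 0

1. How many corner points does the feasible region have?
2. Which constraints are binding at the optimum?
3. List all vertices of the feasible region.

1. 5
2. C2, x_2 ≥ 0
3. (0, 0), (8, 0), (8, 0.5), (3, 8), (0, 8)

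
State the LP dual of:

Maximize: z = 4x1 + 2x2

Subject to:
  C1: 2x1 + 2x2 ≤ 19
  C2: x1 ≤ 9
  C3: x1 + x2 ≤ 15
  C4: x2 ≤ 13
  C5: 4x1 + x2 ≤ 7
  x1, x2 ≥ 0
Minimize: z = 19y1 + 9y2 + 15y3 + 13y4 + 7y5

Subject to:
  C1: -2y1 - y2 - y3 - 4y5 ≤ -4
  C2: -2y1 - y3 - y4 - y5 ≤ -2
  y1, y2, y3, y4, y5 ≥ 0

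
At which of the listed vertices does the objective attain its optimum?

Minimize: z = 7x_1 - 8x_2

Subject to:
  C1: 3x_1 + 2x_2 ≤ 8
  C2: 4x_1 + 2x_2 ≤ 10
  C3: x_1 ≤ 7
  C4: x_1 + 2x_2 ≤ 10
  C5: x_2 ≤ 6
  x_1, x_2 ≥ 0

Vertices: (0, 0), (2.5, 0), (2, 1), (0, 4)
Evaluating z = 7x_1 - 8x_2 at each vertex:
  (0, 0): z = 0
  (2.5, 0): z = 17.5
  (2, 1): z = 6
  (0, 4): z = -32

The smallest value is z = -32, attained at (0, 4).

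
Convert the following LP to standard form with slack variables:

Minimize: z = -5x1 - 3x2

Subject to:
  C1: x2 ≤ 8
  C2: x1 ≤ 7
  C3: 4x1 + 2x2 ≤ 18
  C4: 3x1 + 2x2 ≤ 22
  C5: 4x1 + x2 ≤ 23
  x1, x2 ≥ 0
min z = -5x1 - 3x2

s.t.
  x2 + s1 = 8
  x1 + s2 = 7
  4x1 + 2x2 + s3 = 18
  3x1 + 2x2 + s4 = 22
  4x1 + x2 + s5 = 23
  x1, x2, s1, s2, s3, s4, s5 ≥ 0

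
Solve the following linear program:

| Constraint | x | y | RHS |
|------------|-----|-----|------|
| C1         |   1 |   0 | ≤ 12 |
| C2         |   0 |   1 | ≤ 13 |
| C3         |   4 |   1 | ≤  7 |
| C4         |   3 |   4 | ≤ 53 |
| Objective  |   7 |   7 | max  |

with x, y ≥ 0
x = 0, y = 7, z = 49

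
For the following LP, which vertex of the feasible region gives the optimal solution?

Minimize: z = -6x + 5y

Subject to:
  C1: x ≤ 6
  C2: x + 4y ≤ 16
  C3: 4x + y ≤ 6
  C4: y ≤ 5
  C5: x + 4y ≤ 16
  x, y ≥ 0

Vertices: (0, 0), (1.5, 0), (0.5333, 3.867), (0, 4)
Evaluating z = -6x + 5y at each vertex:
  (0, 0): z = 0
  (1.5, 0): z = -9
  (0.5333, 3.867): z = 16.13
  (0, 4): z = 20

The smallest value is z = -9, attained at (1.5, 0).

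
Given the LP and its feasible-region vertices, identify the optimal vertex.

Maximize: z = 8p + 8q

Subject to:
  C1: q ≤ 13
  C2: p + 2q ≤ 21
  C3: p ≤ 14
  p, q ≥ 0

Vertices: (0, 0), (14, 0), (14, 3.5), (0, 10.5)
Evaluating z = 8p + 8q at each vertex:
  (0, 0): z = 0
  (14, 0): z = 112
  (14, 3.5): z = 140
  (0, 10.5): z = 84

The largest value is z = 140, attained at (14, 3.5).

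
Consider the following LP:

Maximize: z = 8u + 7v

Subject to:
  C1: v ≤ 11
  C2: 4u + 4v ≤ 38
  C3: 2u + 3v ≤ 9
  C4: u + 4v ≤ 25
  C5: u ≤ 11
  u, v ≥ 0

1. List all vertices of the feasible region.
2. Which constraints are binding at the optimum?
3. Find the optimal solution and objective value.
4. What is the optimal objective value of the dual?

1. (0, 0), (4.5, 0), (0, 3)
2. C3, v ≥ 0
3. u = 4.5, v = 0, z = 36
4. 36 (by strong duality, equal to the primal optimum)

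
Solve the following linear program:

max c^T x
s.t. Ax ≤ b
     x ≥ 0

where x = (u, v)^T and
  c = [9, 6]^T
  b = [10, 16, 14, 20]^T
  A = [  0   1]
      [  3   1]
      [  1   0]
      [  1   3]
u = 3.5, v = 5.5, z = 64.5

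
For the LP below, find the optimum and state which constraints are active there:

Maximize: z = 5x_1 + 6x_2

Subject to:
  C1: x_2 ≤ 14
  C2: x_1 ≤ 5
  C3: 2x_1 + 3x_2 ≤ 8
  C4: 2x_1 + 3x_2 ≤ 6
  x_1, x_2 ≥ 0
Optimal: x_1 = 3, x_2 = 0
Slack at optimum:
  C1: slack = 14
  C2: slack = 2
  C3: slack = 2
  C4: slack = 0 (binding)
  x_1 ≥ 0: x_1 = 3
  x_2 ≥ 0: x_2 = 0 (binding)
Binding constraints: C4, x_2 ≥ 0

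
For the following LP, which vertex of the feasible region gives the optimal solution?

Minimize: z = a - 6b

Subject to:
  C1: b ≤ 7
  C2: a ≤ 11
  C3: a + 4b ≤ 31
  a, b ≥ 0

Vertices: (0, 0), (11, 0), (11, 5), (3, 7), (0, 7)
Evaluating z = a - 6b at each vertex:
  (0, 0): z = 0
  (11, 0): z = 11
  (11, 5): z = -19
  (3, 7): z = -39
  (0, 7): z = -42

The smallest value is z = -42, attained at (0, 7).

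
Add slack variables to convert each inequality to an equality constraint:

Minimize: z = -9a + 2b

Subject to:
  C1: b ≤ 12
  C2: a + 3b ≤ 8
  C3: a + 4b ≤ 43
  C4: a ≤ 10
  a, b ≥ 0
min z = -9a + 2b

s.t.
  b + s1 = 12
  a + 3b + s2 = 8
  a + 4b + s3 = 43
  a + s4 = 10
  a, b, s1, s2, s3, s4 ≥ 0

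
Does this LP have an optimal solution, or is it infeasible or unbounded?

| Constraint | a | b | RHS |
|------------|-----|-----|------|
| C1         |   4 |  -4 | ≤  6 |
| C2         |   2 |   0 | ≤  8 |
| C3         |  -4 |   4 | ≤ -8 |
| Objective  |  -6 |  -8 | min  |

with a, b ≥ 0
C1 requires 4a - 4b ≤ 6, while C3 (-4a + 4b ≤ -8) is equivalent to 4a - 4b ≥ 8. Together they would need 8 ≤ 4a - 4b ≤ 6, which is impossible since 8 > 6. No point satisfies all constraints.

Infeasible: no point satisfies all constraints simultaneously.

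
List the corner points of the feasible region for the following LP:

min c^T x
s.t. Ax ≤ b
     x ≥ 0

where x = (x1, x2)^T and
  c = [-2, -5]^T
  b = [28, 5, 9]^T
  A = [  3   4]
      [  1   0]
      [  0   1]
Each vertex is the intersection of two constraint boundaries that also satisfies all remaining constraints:
  x1 = 0 and x2 = 0 → (0, 0)
  x1 = 5 and x2 = 0 → (5, 0)
  3x1 + 4x2 = 28 and x1 = 5 → (5, 3.25)
  3x1 + 4x2 = 28 and x1 = 0 → (0, 7)

Vertices: (0, 0), (5, 0), (5, 3.25), (0, 7)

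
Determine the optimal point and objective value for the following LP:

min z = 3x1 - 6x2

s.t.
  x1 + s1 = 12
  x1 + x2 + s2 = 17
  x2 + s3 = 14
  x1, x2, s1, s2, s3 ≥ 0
x1 = 0, x2 = 14, z = -84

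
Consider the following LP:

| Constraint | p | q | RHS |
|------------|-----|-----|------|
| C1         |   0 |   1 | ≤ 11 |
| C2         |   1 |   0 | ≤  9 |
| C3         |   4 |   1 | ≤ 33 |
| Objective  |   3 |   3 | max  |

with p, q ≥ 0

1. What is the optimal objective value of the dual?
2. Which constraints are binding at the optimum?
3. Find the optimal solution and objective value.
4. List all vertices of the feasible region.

1. 49.5 (by strong duality, equal to the primal optimum)
2. C1, C3
3. p = 5.5, q = 11, z = 49.5
4. (0, 0), (8.25, 0), (5.5, 11), (0, 11)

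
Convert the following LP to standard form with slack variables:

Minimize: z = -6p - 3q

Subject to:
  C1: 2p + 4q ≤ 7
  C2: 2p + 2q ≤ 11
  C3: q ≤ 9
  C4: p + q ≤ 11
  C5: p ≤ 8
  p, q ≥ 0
min z = -6p - 3q

s.t.
  2p + 4q + s1 = 7
  2p + 2q + s2 = 11
  q + s3 = 9
  p + q + s4 = 11
  p + s5 = 8
  p, q, s1, s2, s3, s4, s5 ≥ 0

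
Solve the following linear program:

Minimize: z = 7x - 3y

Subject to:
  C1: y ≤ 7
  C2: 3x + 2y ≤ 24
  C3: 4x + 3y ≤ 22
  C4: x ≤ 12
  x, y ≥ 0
Each vertex is the intersection of two constraint boundaries that also satisfies all remaining constraints:
  x = 0 and y = 0 → (0, 0)
  4x + 3y = 22 and y = 0 → (5.5, 0)
  y = 7 and 4x + 3y = 22 → (0.25, 7)
  y = 7 and x = 0 → (0, 7)

Evaluating z = 7x - 3y at each vertex:
  (0, 0): z = 0
  (5.5, 0): z = 38.5
  (0.25, 7): z = -19.25
  (0, 7): z = -21

The minimum is at (0, 7) with z = -21.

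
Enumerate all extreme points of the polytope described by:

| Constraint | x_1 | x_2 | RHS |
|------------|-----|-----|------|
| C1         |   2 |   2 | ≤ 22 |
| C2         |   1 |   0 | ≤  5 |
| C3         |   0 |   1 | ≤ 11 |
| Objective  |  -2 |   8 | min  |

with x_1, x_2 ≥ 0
Each vertex is the intersection of two constraint boundaries that also satisfies all remaining constraints:
  x_1 = 0 and x_2 = 0 → (0, 0)
  x_1 = 5 and x_2 = 0 → (5, 0)
  2x_1 + 2x_2 = 22 and x_1 = 5 → (5, 6)
  2x_1 + 2x_2 = 22 and x_2 = 11 → (0, 11)

Vertices: (0, 0), (5, 0), (5, 6), (0, 11)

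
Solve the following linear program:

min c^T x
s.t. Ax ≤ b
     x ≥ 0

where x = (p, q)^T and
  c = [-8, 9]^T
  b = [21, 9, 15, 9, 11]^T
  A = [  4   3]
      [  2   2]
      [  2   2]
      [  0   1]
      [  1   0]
Each vertex is the intersection of two constraint boundaries that also satisfies all remaining constraints:
  p = 0 and q = 0 → (0, 0)
  2p + 2q = 9 and q = 0 → (4.5, 0)
  2p + 2q = 9 and p = 0 → (0, 4.5)

Evaluating z = -8p + 9q at each vertex:
  (0, 0): z = 0
  (4.5, 0): z = -36
  (0, 4.5): z = 40.5

The minimum is at (4.5, 0) with z = -36.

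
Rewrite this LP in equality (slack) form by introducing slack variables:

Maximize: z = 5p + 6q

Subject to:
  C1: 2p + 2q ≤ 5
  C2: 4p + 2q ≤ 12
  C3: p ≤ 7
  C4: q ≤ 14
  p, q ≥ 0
max z = 5p + 6q

s.t.
  2p + 2q + s1 = 5
  4p + 2q + s2 = 12
  p + s3 = 7
  q + s4 = 14
  p, q, s1, s2, s3, s4 ≥ 0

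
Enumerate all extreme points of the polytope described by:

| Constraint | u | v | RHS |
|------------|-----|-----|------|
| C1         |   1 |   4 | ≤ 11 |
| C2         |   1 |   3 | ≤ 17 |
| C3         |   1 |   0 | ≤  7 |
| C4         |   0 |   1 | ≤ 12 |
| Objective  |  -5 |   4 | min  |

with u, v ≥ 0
Each vertex is the intersection of two constraint boundaries that also satisfies all remaining constraints:
  u = 0 and v = 0 → (0, 0)
  u = 7 and v = 0 → (7, 0)
  u + 4v = 11 and u = 7 → (7, 1)
  u + 4v = 11 and u = 0 → (0, 2.75)

Vertices: (0, 0), (7, 0), (7, 1), (0, 2.75)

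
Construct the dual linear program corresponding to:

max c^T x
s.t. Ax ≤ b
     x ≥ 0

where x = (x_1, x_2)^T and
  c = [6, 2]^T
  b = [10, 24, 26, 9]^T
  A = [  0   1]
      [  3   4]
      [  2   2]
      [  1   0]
Minimize: z = 10y1 + 24y2 + 26y3 + 9y4

Subject to:
  C1: -3y2 - 2y3 - y4 ≤ -6
  C2: -y1 - 4y2 - 2y3 ≤ -2
  y1, y2, y3, y4 ≥ 0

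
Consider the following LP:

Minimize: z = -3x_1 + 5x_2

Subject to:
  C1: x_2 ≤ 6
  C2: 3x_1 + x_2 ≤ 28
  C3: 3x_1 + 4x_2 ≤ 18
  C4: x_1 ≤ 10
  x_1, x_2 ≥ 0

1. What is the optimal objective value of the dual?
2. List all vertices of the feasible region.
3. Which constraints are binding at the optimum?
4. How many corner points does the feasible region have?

1. -18 (by strong duality, equal to the primal optimum)
2. (0, 0), (6, 0), (0, 4.5)
3. C3, x_2 ≥ 0
4. 3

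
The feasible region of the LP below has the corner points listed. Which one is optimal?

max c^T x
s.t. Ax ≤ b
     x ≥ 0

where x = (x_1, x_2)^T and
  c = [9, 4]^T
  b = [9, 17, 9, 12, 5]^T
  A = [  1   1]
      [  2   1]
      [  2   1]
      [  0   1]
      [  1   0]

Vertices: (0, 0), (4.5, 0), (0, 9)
Evaluating z = 9x_1 + 4x_2 at each vertex:
  (0, 0): z = 0
  (4.5, 0): z = 40.5
  (0, 9): z = 36

The largest value is z = 40.5, attained at (4.5, 0).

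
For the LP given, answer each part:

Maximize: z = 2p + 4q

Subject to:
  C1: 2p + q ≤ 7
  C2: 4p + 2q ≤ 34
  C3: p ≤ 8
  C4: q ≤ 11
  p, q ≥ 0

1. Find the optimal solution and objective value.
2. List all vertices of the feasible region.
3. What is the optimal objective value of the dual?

1. p = 0, q = 7, z = 28
2. (0, 0), (3.5, 0), (0, 7)
3. 28 (by strong duality, equal to the primal optimum)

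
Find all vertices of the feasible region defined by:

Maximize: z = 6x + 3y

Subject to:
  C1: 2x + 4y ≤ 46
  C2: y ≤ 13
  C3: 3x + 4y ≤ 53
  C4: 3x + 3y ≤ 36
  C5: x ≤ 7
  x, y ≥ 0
Each vertex is the intersection of two constraint boundaries that also satisfies all remaining constraints:
  x = 0 and y = 0 → (0, 0)
  x = 7 and y = 0 → (7, 0)
  3x + 3y = 36 and x = 7 → (7, 5)
  2x + 4y = 46 and 3x + 3y = 36 → (1, 11)
  2x + 4y = 46 and x = 0 → (0, 11.5)

Vertices: (0, 0), (7, 0), (7, 5), (1, 11), (0, 11.5)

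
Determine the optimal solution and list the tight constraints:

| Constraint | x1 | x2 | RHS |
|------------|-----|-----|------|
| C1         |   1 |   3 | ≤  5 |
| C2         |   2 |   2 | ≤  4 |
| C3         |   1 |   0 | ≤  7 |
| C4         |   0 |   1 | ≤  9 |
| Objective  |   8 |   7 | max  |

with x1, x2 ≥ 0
Optimal: x1 = 2, x2 = 0
Slack at optimum:
  C1: slack = 3
  C2: slack = 0 (binding)
  C3: slack = 5
  C4: slack = 9
  x1 ≥ 0: x1 = 2
  x2 ≥ 0: x2 = 0 (binding)
Binding constraints: C2, x2 ≥ 0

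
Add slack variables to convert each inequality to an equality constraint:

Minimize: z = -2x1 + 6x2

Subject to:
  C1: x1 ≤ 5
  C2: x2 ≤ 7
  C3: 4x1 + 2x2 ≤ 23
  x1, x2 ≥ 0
min z = -2x1 + 6x2

s.t.
  x1 + s1 = 5
  x2 + s2 = 7
  4x1 + 2x2 + s3 = 23
  x1, x2, s1, s2, s3 ≥ 0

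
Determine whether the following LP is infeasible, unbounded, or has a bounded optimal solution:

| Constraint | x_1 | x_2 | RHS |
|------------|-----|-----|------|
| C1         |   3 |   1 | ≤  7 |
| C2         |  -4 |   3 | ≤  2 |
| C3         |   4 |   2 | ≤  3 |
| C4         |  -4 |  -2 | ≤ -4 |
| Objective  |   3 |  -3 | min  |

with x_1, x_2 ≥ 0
C3 requires 4x_1 + 2x_2 ≤ 3, while C4 (-4x_1 - 2x_2 ≤ -4) is equivalent to 4x_1 + 2x_2 ≥ 4. Together they would need 4 ≤ 4x_1 + 2x_2 ≤ 3, which is impossible since 4 > 3. No point satisfies all constraints.

Infeasible: no point satisfies all constraints simultaneously.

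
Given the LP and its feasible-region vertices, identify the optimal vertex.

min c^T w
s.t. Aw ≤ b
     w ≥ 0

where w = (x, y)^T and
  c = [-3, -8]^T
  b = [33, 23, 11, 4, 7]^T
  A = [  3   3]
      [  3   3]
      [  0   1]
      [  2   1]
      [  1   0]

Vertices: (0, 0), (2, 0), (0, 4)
(0, 4) with z = -32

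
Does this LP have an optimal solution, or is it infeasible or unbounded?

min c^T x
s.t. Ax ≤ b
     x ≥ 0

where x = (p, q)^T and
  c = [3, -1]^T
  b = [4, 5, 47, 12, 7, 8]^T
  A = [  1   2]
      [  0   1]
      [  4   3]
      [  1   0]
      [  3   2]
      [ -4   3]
The point (0, 2) satisfies every constraint, so the LP is feasible; the constraints give p ≤ 12 and q ≤ 5, which with p, q ≥ 0 keep the feasible region inside a bounded box. A feasible, bounded LP attains a finite optimum at a vertex.

Bounded optimum: z* = -2 at (0, 2).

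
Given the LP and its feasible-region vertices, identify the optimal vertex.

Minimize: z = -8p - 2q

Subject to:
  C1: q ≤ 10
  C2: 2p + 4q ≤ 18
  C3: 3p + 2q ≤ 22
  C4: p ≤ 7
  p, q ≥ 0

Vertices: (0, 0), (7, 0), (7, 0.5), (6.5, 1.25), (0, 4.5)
(7, 0.5) with z = -57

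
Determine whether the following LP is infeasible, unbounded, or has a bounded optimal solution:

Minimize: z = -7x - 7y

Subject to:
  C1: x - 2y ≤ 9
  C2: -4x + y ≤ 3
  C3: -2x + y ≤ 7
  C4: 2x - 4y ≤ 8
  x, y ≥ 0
Feasible point: (0, 0) satisfies every constraint, so the LP is feasible.
Direction d = (1, 1): for each constraint row a, a·d ≤ 0 —
  (1)(1) + (-2)(1) = -1 ≤ 0
  (-4)(1) + (1)(1) = -3 ≤ 0
  (-2)(1) + (1)(1) = -1 ≤ 0
  (2)(1) + (-4)(1) = -2 ≤ 0
and d ≥ 0, so (0, 0) + t·d stays feasible for every t ≥ 0. Along this ray z = -7x - 7y changes by -14 per unit t, so z → −∞.

The LP is unbounded; z can be made arbitrarily small.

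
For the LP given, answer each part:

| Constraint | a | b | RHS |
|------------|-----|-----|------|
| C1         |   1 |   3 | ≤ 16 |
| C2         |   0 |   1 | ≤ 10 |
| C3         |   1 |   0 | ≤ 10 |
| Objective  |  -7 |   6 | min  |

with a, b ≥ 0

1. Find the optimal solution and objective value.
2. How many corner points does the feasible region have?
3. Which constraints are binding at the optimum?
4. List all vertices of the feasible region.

1. a = 10, b = 0, z = -70
2. 4
3. C3, b ≥ 0
4. (0, 0), (10, 0), (10, 2), (0, 5.333)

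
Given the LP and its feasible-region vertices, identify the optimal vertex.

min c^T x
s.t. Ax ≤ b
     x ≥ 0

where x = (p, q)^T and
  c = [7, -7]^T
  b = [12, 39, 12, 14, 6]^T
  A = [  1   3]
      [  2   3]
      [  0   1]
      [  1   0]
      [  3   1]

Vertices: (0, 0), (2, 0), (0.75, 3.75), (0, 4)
Evaluating z = 7p - 7q at each vertex:
  (0, 0): z = 0
  (2, 0): z = 14
  (0.75, 3.75): z = -21
  (0, 4): z = -28

The smallest value is z = -28, attained at (0, 4).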